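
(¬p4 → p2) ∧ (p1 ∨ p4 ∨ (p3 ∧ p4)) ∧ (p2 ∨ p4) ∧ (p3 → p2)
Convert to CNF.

(¬p4 → p2) ∧ (p1 ∨ p4 ∨ (p3 ∧ p4)) ∧ (p2 ∨ p4) ∧ (p3 → p2)
≡ (¬¬p4 ∨ p2) ∧ (p1 ∨ p4 ∨ (p3 ∧ p4)) ∧ (p2 ∨ p4) ∧ (p3 → p2)
≡ (¬¬p4 ∨ p2) ∧ (p1 ∨ p4 ∨ (p3 ∧ p4)) ∧ (p2 ∨ p4) ∧ (¬p3 ∨ p2)
≡ (p4 ∨ p2) ∧ (p1 ∨ p4 ∨ (p3 ∧ p4)) ∧ (p2 ∨ p4) ∧ (¬p3 ∨ p2)
≡ (p4 ∨ p2) ∧ (p1 ∨ p4 ∨ p3) ∧ (p1 ∨ p4 ∨ p4) ∧ (p2 ∨ p4) ∧ (¬p3 ∨ p2)
≡ (p4 ∨ p2) ∧ (p1 ∨ p4) ∧ (¬p3 ∨ p2)

(p4 ∨ p2) ∧ (p1 ∨ p4) ∧ (¬p3 ∨ p2)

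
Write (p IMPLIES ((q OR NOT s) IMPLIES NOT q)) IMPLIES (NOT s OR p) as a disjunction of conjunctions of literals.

NOT s OR p

(p IMPLIES ((q OR NOT s) IMPLIES NOT q)) IMPLIES (NOT s OR p)
≡ NOT (p IMPLIES ((q OR NOT s) IMPLIES NOT q)) OR NOT s OR p   [eliminate IMPLIES]
≡ NOT (NOT p OR ((q OR NOT s) IMPLIES NOT q)) OR NOT s OR p   [eliminate IMPLIES]
≡ NOT (NOT p OR NOT (q OR NOT s) OR NOT q) OR NOT s OR p   [eliminate IMPLIES]
≡ (NOT NOT p AND NOT NOT (q OR NOT s) AND NOT NOT q) OR NOT s OR p   [De Morgan]
≡ (p AND NOT NOT (q OR NOT s) AND NOT NOT q) OR NOT s OR p   [double negation]
≡ (p AND (q OR NOT s) AND NOT NOT q) OR NOT s OR p   [double negation]
≡ (p AND (q OR NOT s) AND q) OR NOT s OR p   [double negation]
≡ (p AND q AND q) OR (p AND NOT s AND q) OR NOT s OR p   [distribute AND over OR]
≡ NOT s OR p   [simplify]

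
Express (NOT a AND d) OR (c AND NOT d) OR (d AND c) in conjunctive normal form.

(NOT a OR c) AND (d OR c)

(NOT a AND d) OR (c AND NOT d) OR (d AND c)
= (NOT a OR c OR d) AND (NOT a OR c OR c) AND (NOT a OR NOT d OR d) AND (NOT a OR NOT d OR c) AND (d OR c OR d) AND (d OR c OR c) AND (d OR NOT d OR d) AND (d OR NOT d OR c)   — distribute OR over AND
= (NOT a OR c) AND (d OR c)   — simplify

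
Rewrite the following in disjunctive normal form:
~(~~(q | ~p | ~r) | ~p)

~(~~(q | ~p | ~r) | ~p)
≡ ~~~(q | ~p | ~r) & ~~p   [De Morgan]
≡ ~(q | ~p | ~r) & ~~p   [double negation]
≡ ~q & ~~p & ~~r & ~~p   [De Morgan]
≡ ~q & p & ~~r & ~~p   [double negation]
≡ ~q & p & r & ~~p   [double negation]
≡ ~q & p & r & p   [double negation]
≡ ~q & p & r   [simplify]

~q & p & r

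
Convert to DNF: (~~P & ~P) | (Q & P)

Q & P

(~~P & ~P) | (Q & P)
≡ (P & ~P) | (Q & P)   — double negation
≡ Q & P   — simplify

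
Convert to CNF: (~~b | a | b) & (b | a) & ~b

(~~b | a | b) & (b | a) & ~b
≡ (b | a | b) & (b | a) & ~b   (double negation)
≡ (b | a) & ~b   (simplify)

(b | a) & ~b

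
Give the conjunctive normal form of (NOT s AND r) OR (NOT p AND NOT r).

(NOT s AND r) OR (NOT p AND NOT r)
⇔ (NOT s OR NOT p) AND (NOT s OR NOT r) AND (r OR NOT p) AND (r OR NOT r)   (distribute OR over AND)
⇔ (NOT s OR NOT p) AND (NOT s OR NOT r) AND (r OR NOT p)   (simplify)

(NOT s OR NOT p) AND (NOT s OR NOT r) AND (r OR NOT p)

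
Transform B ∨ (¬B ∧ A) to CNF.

B ∨ (¬B ∧ A)
⇔ (B ∨ ¬B) ∧ (B ∨ A)   (distribute ∨ over ∧)
⇔ B ∨ A   (simplify)

B ∨ A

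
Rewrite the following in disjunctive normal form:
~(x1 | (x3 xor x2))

~(x1 | (x3 xor x2))
⇔ ~(x1 | (x3 & ~x2) | (~x3 & x2))   — expand xor
⇔ ~x1 & ~(x3 & ~x2) & ~(~x3 & x2)   — De Morgan
⇔ ~x1 & (~x3 | ~~x2) & ~(~x3 & x2)   — De Morgan
⇔ ~x1 & (~x3 | x2) & ~(~x3 & x2)   — double negation
⇔ ~x1 & (~x3 | x2) & (~~x3 | ~x2)   — De Morgan
⇔ ~x1 & (~x3 | x2) & (x3 | ~x2)   — double negation
⇔ (~x1 & ~x3 & x3) | (~x1 & ~x3 & ~x2) | (~x1 & x2 & x3) | (~x1 & x2 & ~x2)   — distribute & over |
⇔ (~x1 & ~x3 & ~x2) | (~x1 & x2 & x3)   — simplify

(~x1 & ~x3 & ~x2) | (~x1 & x2 & x3)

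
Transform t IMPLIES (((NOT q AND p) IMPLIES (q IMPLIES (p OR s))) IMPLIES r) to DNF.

t IMPLIES (((NOT q AND p) IMPLIES (q IMPLIES (p OR s))) IMPLIES r)
= NOT t OR (((NOT q AND p) IMPLIES (q IMPLIES (p OR s))) IMPLIES r)
= NOT t OR NOT ((NOT q AND p) IMPLIES (q IMPLIES (p OR s))) OR r
= NOT t OR NOT (NOT (NOT q AND p) OR (q IMPLIES (p OR s))) OR r
= NOT t OR NOT (NOT (NOT q AND p) OR NOT q OR p OR s) OR r
= NOT t OR (NOT NOT (NOT q AND p) AND NOT NOT q AND NOT p AND NOT s) OR r
= NOT t OR (NOT q AND p AND NOT NOT q AND NOT p AND NOT s) OR r
= NOT t OR (NOT q AND p AND q AND NOT p AND NOT s) OR r
= NOT t OR r

NOT t OR r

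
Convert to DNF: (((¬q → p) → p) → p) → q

(((¬q → p) → p) → p) → q
⇔ ¬(((¬q → p) → p) → p) ∨ q
⇔ ¬(¬((¬q → p) → p) ∨ p) ∨ q
⇔ ¬(¬(¬(¬q → p) ∨ p) ∨ p) ∨ q
⇔ ¬(¬(¬(¬¬q ∨ p) ∨ p) ∨ p) ∨ q
⇔ (¬¬(¬(¬¬q ∨ p) ∨ p) ∧ ¬p) ∨ q
⇔ ((¬(¬¬q ∨ p) ∨ p) ∧ ¬p) ∨ q
⇔ (((¬¬¬q ∧ ¬p) ∨ p) ∧ ¬p) ∨ q
⇔ (((¬q ∧ ¬p) ∨ p) ∧ ¬p) ∨ q
⇔ (¬q ∧ ¬p ∧ ¬p) ∨ (p ∧ ¬p) ∨ q
⇔ (¬q ∧ ¬p) ∨ q

(¬q ∧ ¬p) ∨ q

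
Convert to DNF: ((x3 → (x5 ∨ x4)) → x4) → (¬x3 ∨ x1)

((x3 → (x5 ∨ x4)) → x4) → (¬x3 ∨ x1)
≡ ¬((x3 → (x5 ∨ x4)) → x4) ∨ ¬x3 ∨ x1   [eliminate →]
≡ ¬(¬(x3 → (x5 ∨ x4)) ∨ x4) ∨ ¬x3 ∨ x1   [eliminate →]
≡ ¬(¬(¬x3 ∨ x5 ∨ x4) ∨ x4) ∨ ¬x3 ∨ x1   [eliminate →]
≡ (¬¬(¬x3 ∨ x5 ∨ x4) ∧ ¬x4) ∨ ¬x3 ∨ x1   [De Morgan]
≡ ((¬x3 ∨ x5 ∨ x4) ∧ ¬x4) ∨ ¬x3 ∨ x1   [double negation]
≡ (¬x3 ∧ ¬x4) ∨ (x5 ∧ ¬x4) ∨ (x4 ∧ ¬x4) ∨ ¬x3 ∨ x1   [distribute ∧ over ∨]
≡ (x5 ∧ ¬x4) ∨ ¬x3 ∨ x1   [simplify]

(x5 ∧ ¬x4) ∨ ¬x3 ∨ x1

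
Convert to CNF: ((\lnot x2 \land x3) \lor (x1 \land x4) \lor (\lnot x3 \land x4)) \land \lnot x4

(\lnot x2 \lor x1 \lor \lnot x3) \land (\lnot x2 \lor x4) \land (x3 \lor x4) \land \lnot x4

((\lnot x2 \land x3) \lor (x1 \land x4) \lor (\lnot x3 \land x4)) \land \lnot x4
= (\lnot x2 \lor x1 \lor \lnot x3) \land (\lnot x2 \lor x1 \lor x4) \land (\lnot x2 \lor x4 \lor \lnot x3) \land (\lnot x2 \lor x4 \lor x4) \land (x3 \lor x1 \lor \lnot x3) \land (x3 \lor x1 \lor x4) \land (x3 \lor x4 \lor \lnot x3) \land (x3 \lor x4 \lor x4) \land \lnot x4   [distribute \lor over \land]
= (\lnot x2 \lor x1 \lor \lnot x3) \land (\lnot x2 \lor x4) \land (x3 \lor x4) \land \lnot x4   [simplify]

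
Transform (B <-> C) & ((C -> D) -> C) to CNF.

(B <-> C) & ((C -> D) -> C)
≡ (B -> C) & (C -> B) & ((C -> D) -> C)   (eliminate <->)
≡ (~B | C) & (C -> B) & ((C -> D) -> C)   (eliminate ->)
≡ (~B | C) & (~C | B) & ((C -> D) -> C)   (eliminate ->)
≡ (~B | C) & (~C | B) & (~(C -> D) | C)   (eliminate ->)
≡ (~B | C) & (~C | B) & (~(~C | D) | C)   (eliminate ->)
≡ (~B | C) & (~C | B) & ((~~C & ~D) | C)   (De Morgan)
≡ (~B | C) & (~C | B) & ((C & ~D) | C)   (double negation)
≡ (~B | C) & (~C | B) & (C | C) & (~D | C)   (distribute | over &)
≡ (~C | B) & C   (simplify)

(~C | B) & C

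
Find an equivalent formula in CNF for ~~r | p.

r | p

~~r | p
= r | p   [double negation]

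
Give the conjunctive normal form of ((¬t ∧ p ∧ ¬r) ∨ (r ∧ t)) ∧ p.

((¬t ∧ p ∧ ¬r) ∨ (r ∧ t)) ∧ p
≡ (¬t ∨ r) ∧ (¬t ∨ t) ∧ (p ∨ r) ∧ (p ∨ t) ∧ (¬r ∨ r) ∧ (¬r ∨ t) ∧ p   — distribute ∨ over ∧
≡ (¬t ∨ r) ∧ (¬r ∨ t) ∧ p   — simplify

(¬t ∨ r) ∧ (¬r ∨ t) ∧ p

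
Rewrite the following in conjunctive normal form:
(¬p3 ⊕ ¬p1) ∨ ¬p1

¬p3 ∨ ¬p1

(¬p3 ⊕ ¬p1) ∨ ¬p1
⇔ ((¬p3 ∨ ¬p1) ∧ ¬(¬p3 ∧ ¬p1)) ∨ ¬p1   — expand ⊕
⇔ ((¬p3 ∨ ¬p1) ∧ (¬¬p3 ∨ ¬¬p1)) ∨ ¬p1   — De Morgan
⇔ ((¬p3 ∨ ¬p1) ∧ (p3 ∨ ¬¬p1)) ∨ ¬p1   — double negation
⇔ ((¬p3 ∨ ¬p1) ∧ (p3 ∨ p1)) ∨ ¬p1   — double negation
⇔ (¬p3 ∨ ¬p1 ∨ ¬p1) ∧ (p3 ∨ p1 ∨ ¬p1)   — distribute ∨ over ∧
⇔ ¬p3 ∨ ¬p1   — simplify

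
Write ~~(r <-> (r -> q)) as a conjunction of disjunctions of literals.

(~r | q) & r

~~(r <-> (r -> q))
= ~~((r -> (r -> q)) & ((r -> q) -> r))   — eliminate <->
= ~~((~r | (r -> q)) & ((r -> q) -> r))   — eliminate ->
= ~~((~r | ~r | q) & ((r -> q) -> r))   — eliminate ->
= ~~((~r | ~r | q) & (~(r -> q) | r))   — eliminate ->
= ~~((~r | ~r | q) & (~(~r | q) | r))   — eliminate ->
= (~r | ~r | q) & (~(~r | q) | r)   — double negation
= (~r | ~r | q) & ((~~r & ~q) | r)   — De Morgan
= (~r | ~r | q) & ((r & ~q) | r)   — double negation
= (~r | ~r | q) & (r | r) & (~q | r)   — distribute | over &
= (~r | q) & r   — simplify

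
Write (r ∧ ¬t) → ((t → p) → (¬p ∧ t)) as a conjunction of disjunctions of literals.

¬r ∨ t

(r ∧ ¬t) → ((t → p) → (¬p ∧ t))
≡ ¬(r ∧ ¬t) ∨ ((t → p) → (¬p ∧ t))   (eliminate →)
≡ ¬(r ∧ ¬t) ∨ ¬(t → p) ∨ (¬p ∧ t)   (eliminate →)
≡ ¬(r ∧ ¬t) ∨ ¬(¬t ∨ p) ∨ (¬p ∧ t)   (eliminate →)
≡ ¬r ∨ ¬¬t ∨ ¬(¬t ∨ p) ∨ (¬p ∧ t)   (De Morgan)
≡ ¬r ∨ t ∨ ¬(¬t ∨ p) ∨ (¬p ∧ t)   (double negation)
≡ ¬r ∨ t ∨ (¬¬t ∧ ¬p) ∨ (¬p ∧ t)   (De Morgan)
≡ ¬r ∨ t ∨ (t ∧ ¬p) ∨ (¬p ∧ t)   (double negation)
≡ (¬r ∨ t ∨ t ∨ ¬p) ∧ (¬r ∨ t ∨ t ∨ t) ∧ (¬r ∨ t ∨ ¬p ∨ ¬p) ∧ (¬r ∨ t ∨ ¬p ∨ t)   (distribute ∨ over ∧)
≡ ¬r ∨ t   (simplify)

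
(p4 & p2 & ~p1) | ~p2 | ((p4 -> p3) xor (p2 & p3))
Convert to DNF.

(p4 & p2 & ~p1) | ~p2 | ((p4 -> p3) xor (p2 & p3))
= (p4 & p2 & ~p1) | ~p2 | ((p4 -> p3) & ~(p2 & p3)) | (~(p4 -> p3) & p2 & p3)   [expand xor]
= (p4 & p2 & ~p1) | ~p2 | ((~p4 | p3) & ~(p2 & p3)) | (~(p4 -> p3) & p2 & p3)   [eliminate ->]
= (p4 & p2 & ~p1) | ~p2 | ((~p4 | p3) & ~(p2 & p3)) | (~(~p4 | p3) & p2 & p3)   [eliminate ->]
= (p4 & p2 & ~p1) | ~p2 | ((~p4 | p3) & (~p2 | ~p3)) | (~(~p4 | p3) & p2 & p3)   [De Morgan]
= (p4 & p2 & ~p1) | ~p2 | ((~p4 | p3) & (~p2 | ~p3)) | (~~p4 & ~p3 & p2 & p3)   [De Morgan]
= (p4 & p2 & ~p1) | ~p2 | ((~p4 | p3) & (~p2 | ~p3)) | (p4 & ~p3 & p2 & p3)   [double negation]
= (p4 & p2 & ~p1) | ~p2 | (~p4 & ~p2) | (~p4 & ~p3) | (p3 & ~p2) | (p3 & ~p3) | (p4 & ~p3 & p2 & p3)   [distribute & over |]
= (p4 & p2 & ~p1) | ~p2 | (~p4 & ~p3)   [simplify]

(p4 & p2 & ~p1) | ~p2 | (~p4 & ~p3)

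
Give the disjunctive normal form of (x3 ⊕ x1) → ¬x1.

(x1 ∧ x3) ∨ ¬x1

(x3 ⊕ x1) → ¬x1
≡ ¬(x3 ⊕ x1) ∨ ¬x1   — eliminate →
≡ ¬((x3 ∧ ¬x1) ∨ (¬x3 ∧ x1)) ∨ ¬x1   — expand ⊕
≡ (¬(x3 ∧ ¬x1) ∧ ¬(¬x3 ∧ x1)) ∨ ¬x1   — De Morgan
≡ ((¬x3 ∨ ¬¬x1) ∧ ¬(¬x3 ∧ x1)) ∨ ¬x1   — De Morgan
≡ ((¬x3 ∨ x1) ∧ ¬(¬x3 ∧ x1)) ∨ ¬x1   — double negation
≡ ((¬x3 ∨ x1) ∧ (¬¬x3 ∨ ¬x1)) ∨ ¬x1   — De Morgan
≡ ((¬x3 ∨ x1) ∧ (x3 ∨ ¬x1)) ∨ ¬x1   — double negation
≡ (¬x3 ∧ x3) ∨ (¬x3 ∧ ¬x1) ∨ (x1 ∧ x3) ∨ (x1 ∧ ¬x1) ∨ ¬x1   — distribute ∧ over ∨
≡ (x1 ∧ x3) ∨ ¬x1   — simplify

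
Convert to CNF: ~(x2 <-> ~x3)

(x2 | ~x3) & (x3 | ~x2)

~(x2 <-> ~x3)
≡ ~((x2 -> ~x3) & (~x3 -> x2))   [eliminate <->]
≡ ~((~x2 | ~x3) & (~x3 -> x2))   [eliminate ->]
≡ ~((~x2 | ~x3) & (~~x3 | x2))   [eliminate ->]
≡ ~(~x2 | ~x3) | ~(~~x3 | x2)   [De Morgan]
≡ (~~x2 & ~~x3) | ~(~~x3 | x2)   [De Morgan]
≡ (x2 & ~~x3) | ~(~~x3 | x2)   [double negation]
≡ (x2 & x3) | ~(~~x3 | x2)   [double negation]
≡ (x2 & x3) | (~~~x3 & ~x2)   [De Morgan]
≡ (x2 & x3) | (~x3 & ~x2)   [double negation]
≡ (x2 | ~x3) & (x2 | ~x2) & (x3 | ~x3) & (x3 | ~x2)   [distribute | over &]
≡ (x2 | ~x3) & (x3 | ~x2)   [simplify]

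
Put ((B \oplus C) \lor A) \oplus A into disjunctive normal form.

(B \land \lnot C \land \lnot A) \lor (\lnot B \land C \land \lnot A)

((B \oplus C) \lor A) \oplus A
≡ (((B \oplus C) \lor A) \land \lnot A) \lor (\lnot ((B \oplus C) \lor A) \land A)
≡ (((B \land \lnot C) \lor (\lnot B \land C) \lor A) \land \lnot A) \lor (\lnot ((B \oplus C) \lor A) \land A)
≡ (((B \land \lnot C) \lor (\lnot B \land C) \lor A) \land \lnot A) \lor (\lnot ((B \land \lnot C) \lor (\lnot B \land C) \lor A) \land A)
≡ (((B \land \lnot C) \lor (\lnot B \land C) \lor A) \land \lnot A) \lor (\lnot (B \land \lnot C) \land \lnot (\lnot B \land C) \land \lnot A \land A)
≡ (((B \land \lnot C) \lor (\lnot B \land C) \lor A) \land \lnot A) \lor ((\lnot B \lor \lnot \lnot C) \land \lnot (\lnot B \land C) \land \lnot A \land A)
≡ (((B \land \lnot C) \lor (\lnot B \land C) \lor A) \land \lnot A) \lor ((\lnot B \lor C) \land \lnot (\lnot B \land C) \land \lnot A \land A)
≡ (((B \land \lnot C) \lor (\lnot B \land C) \lor A) \land \lnot A) \lor ((\lnot B \lor C) \land (\lnot \lnot B \lor \lnot C) \land \lnot A \land A)
≡ (((B \land \lnot C) \lor (\lnot B \land C) \lor A) \land \lnot A) \lor ((\lnot B \lor C) \land (B \lor \lnot C) \land \lnot A \land A)
≡ (B \land \lnot C \land \lnot A) \lor (\lnot B \land C \land \lnot A) \lor (A \land \lnot A) \lor (\lnot B \land B \land \lnot A \land A) \lor (\lnot B \land \lnot C \land \lnot A \land A) \lor (C \land B \land \lnot A \land A) \lor (C \land \lnot C \land \lnot A \land A)
≡ (B \land \lnot C \land \lnot A) \lor (\lnot B \land C \land \lnot A)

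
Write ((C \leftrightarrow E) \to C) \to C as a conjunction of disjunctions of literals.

\lnot E \lor C

((C \leftrightarrow E) \to C) \to C
⇔ \lnot ((C \leftrightarrow E) \to C) \lor C   [eliminate \to]
⇔ \lnot (\lnot (C \leftrightarrow E) \lor C) \lor C   [eliminate \to]
⇔ \lnot (\lnot ((C \to E) \land (E \to C)) \lor C) \lor C   [eliminate \leftrightarrow]
⇔ \lnot (\lnot ((\lnot C \lor E) \land (E \to C)) \lor C) \lor C   [eliminate \to]
⇔ \lnot (\lnot ((\lnot C \lor E) \land (\lnot E \lor C)) \lor C) \lor C   [eliminate \to]
⇔ (\lnot \lnot ((\lnot C \lor E) \land (\lnot E \lor C)) \land \lnot C) \lor C   [De Morgan]
⇔ ((\lnot C \lor E) \land (\lnot E \lor C) \land \lnot C) \lor C   [double negation]
⇔ (\lnot C \lor E \lor C) \land (\lnot E \lor C \lor C) \land (\lnot C \lor C)   [distribute \lor over \land]
⇔ \lnot E \lor C   [simplify]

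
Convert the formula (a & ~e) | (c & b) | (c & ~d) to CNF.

(a | c) & (a | b | ~d) & (~e | c) & (~e | b | ~d)

(a & ~e) | (c & b) | (c & ~d)
≡ (a | c | c) & (a | c | ~d) & (a | b | c) & (a | b | ~d) & (~e | c | c) & (~e | c | ~d) & (~e | b | c) & (~e | b | ~d)   [distribute | over &]
≡ (a | c) & (a | b | ~d) & (~e | c) & (~e | b | ~d)   [simplify]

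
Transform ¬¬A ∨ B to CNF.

¬¬A ∨ B
≡ A ∨ B

A ∨ B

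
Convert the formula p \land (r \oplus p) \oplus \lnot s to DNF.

p \land \lnot r \land s \lor \lnot p \land \lnot s \lor p \land r \land \lnot s

p \land (r \oplus p) \oplus \lnot s
⇔ p \land (r \oplus p) \land \lnot \lnot s \lor \lnot (p \land (r \oplus p)) \land \lnot s   — expand \oplus
⇔ p \land (r \land \lnot p \lor \lnot r \land p) \land \lnot \lnot s \lor \lnot (p \land (r \oplus p)) \land \lnot s   — expand \oplus
⇔ p \land (r \land \lnot p \lor \lnot r \land p) \land \lnot \lnot s \lor \lnot (p \land (r \land \lnot p \lor \lnot r \land p)) \land \lnot s   — expand \oplus
⇔ p \land (r \land \lnot p \lor \lnot r \land p) \land s \lor \lnot (p \land (r \land \lnot p \lor \lnot r \land p)) \land \lnot s   — double negation
⇔ p \land (r \land \lnot p \lor \lnot r \land p) \land s \lor (\lnot p \lor \lnot (r \land \lnot p \lor \lnot r \land p)) \land \lnot s   — De Morgan
⇔ p \land (r \land \lnot p \lor \lnot r \land p) \land s \lor (\lnot p \lor \lnot (r \land \lnot p) \land \lnot (\lnot r \land p)) \land \lnot s   — De Morgan
⇔ p \land (r \land \lnot p \lor \lnot r \land p) \land s \lor (\lnot p \lor (\lnot r \lor \lnot \lnot p) \land \lnot (\lnot r \land p)) \land \lnot s   — De Morgan
⇔ p \land (r \land \lnot p \lor \lnot r \land p) \land s \lor (\lnot p \lor (\lnot r \lor p) \land \lnot (\lnot r \land p)) \land \lnot s   — double negation
⇔ p \land (r \land \lnot p \lor \lnot r \land p) \land s \lor (\lnot p \lor (\lnot r \lor p) \land (\lnot \lnot r \lor \lnot p)) \land \lnot s   — De Morgan
⇔ p \land (r \land \lnot p \lor \lnot r \land p) \land s \lor (\lnot p \lor (\lnot r \lor p) \land (r \lor \lnot p)) \land \lnot s   — double negation
⇔ p \land r \land \lnot p \land s \lor p \land \lnot r \land p \land s \lor \lnot p \land \lnot s \lor \lnot r \land r \land \lnot s \lor \lnot r \land \lnot p \land \lnot s \lor p \land r \land \lnot s \lor p \land \lnot p \land \lnot s   — distribute \land over \lor
⇔ p \land \lnot r \land s \lor \lnot p \land \lnot s \lor p \land r \land \lnot s   — simplify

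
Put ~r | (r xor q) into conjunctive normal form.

~r | ~q

~r | (r xor q)
⇔ ~r | ((r | q) & ~(r & q))   [expand xor]
⇔ ~r | ((r | q) & (~r | ~q))   [De Morgan]
⇔ (~r | r | q) & (~r | ~r | ~q)   [distribute | over &]
⇔ ~r | ~q   [simplify]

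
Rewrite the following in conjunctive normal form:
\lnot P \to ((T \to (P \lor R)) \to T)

\lnot P \to ((T \to (P \lor R)) \to T)
⇔ \lnot \lnot P \lor ((T \to (P \lor R)) \to T)
⇔ \lnot \lnot P \lor \lnot (T \to (P \lor R)) \lor T
⇔ \lnot \lnot P \lor \lnot (\lnot T \lor P \lor R) \lor T
⇔ P \lor \lnot (\lnot T \lor P \lor R) \lor T
⇔ P \lor (\lnot \lnot T \land \lnot P \land \lnot R) \lor T
⇔ P \lor (T \land \lnot P \land \lnot R) \lor T
⇔ (P \lor T \lor T) \land (P \lor \lnot P \lor T) \land (P \lor \lnot R \lor T)
⇔ P \lor T

P \lor T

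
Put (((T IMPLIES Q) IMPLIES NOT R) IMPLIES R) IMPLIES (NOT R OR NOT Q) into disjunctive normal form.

(((T IMPLIES Q) IMPLIES NOT R) IMPLIES R) IMPLIES (NOT R OR NOT Q)
≡ NOT (((T IMPLIES Q) IMPLIES NOT R) IMPLIES R) OR NOT R OR NOT Q   [eliminate IMPLIES]
≡ NOT (NOT ((T IMPLIES Q) IMPLIES NOT R) OR R) OR NOT R OR NOT Q   [eliminate IMPLIES]
≡ NOT (NOT (NOT (T IMPLIES Q) OR NOT R) OR R) OR NOT R OR NOT Q   [eliminate IMPLIES]
≡ NOT (NOT (NOT (NOT T OR Q) OR NOT R) OR R) OR NOT R OR NOT Q   [eliminate IMPLIES]
≡ (NOT NOT (NOT (NOT T OR Q) OR NOT R) AND NOT R) OR NOT R OR NOT Q   [De Morgan]
≡ ((NOT (NOT T OR Q) OR NOT R) AND NOT R) OR NOT R OR NOT Q   [double negation]
≡ (((NOT NOT T AND NOT Q) OR NOT R) AND NOT R) OR NOT R OR NOT Q   [De Morgan]
≡ (((T AND NOT Q) OR NOT R) AND NOT R) OR NOT R OR NOT Q   [double negation]
≡ (T AND NOT Q AND NOT R) OR (NOT R AND NOT R) OR NOT R OR NOT Q   [distribute AND over OR]
≡ NOT R OR NOT Q   [simplify]

NOT R OR NOT Q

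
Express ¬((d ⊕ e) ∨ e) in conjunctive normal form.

(¬d ∨ e) ∧ ¬e

¬((d ⊕ e) ∨ e)
⇔ ¬((d ∨ e) ∧ ¬(d ∧ e) ∨ e)   [expand ⊕]
⇔ ¬((d ∨ e) ∧ ¬(d ∧ e)) ∧ ¬e   [De Morgan]
⇔ (¬(d ∨ e) ∨ ¬¬(d ∧ e)) ∧ ¬e   [De Morgan]
⇔ (¬d ∧ ¬e ∨ ¬¬(d ∧ e)) ∧ ¬e   [De Morgan]
⇔ (¬d ∧ ¬e ∨ d ∧ e) ∧ ¬e   [double negation]
⇔ (¬d ∨ d) ∧ (¬d ∨ e) ∧ (¬e ∨ d) ∧ (¬e ∨ e) ∧ ¬e   [distribute ∨ over ∧]
⇔ (¬d ∨ e) ∧ ¬e   [simplify]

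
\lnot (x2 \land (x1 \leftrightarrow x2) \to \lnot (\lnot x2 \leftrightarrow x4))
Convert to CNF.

\lnot (x2 \land (x1 \leftrightarrow x2) \to \lnot (\lnot x2 \leftrightarrow x4))
≡ \lnot (\lnot (x2 \land (x1 \leftrightarrow x2)) \lor \lnot (\lnot x2 \leftrightarrow x4))   — eliminate \to
≡ \lnot (\lnot (x2 \land (x1 \to x2) \land (x2 \to x1)) \lor \lnot (\lnot x2 \leftrightarrow x4))   — eliminate \leftrightarrow
≡ \lnot (\lnot (x2 \land (\lnot x1 \lor x2) \land (x2 \to x1)) \lor \lnot (\lnot x2 \leftrightarrow x4))   — eliminate \to
≡ \lnot (\lnot (x2 \land (\lnot x1 \lor x2) \land (\lnot x2 \lor x1)) \lor \lnot (\lnot x2 \leftrightarrow x4))   — eliminate \to
≡ \lnot (\lnot (x2 \land (\lnot x1 \lor x2) \land (\lnot x2 \lor x1)) \lor \lnot ((\lnot x2 \to x4) \land (x4 \to \lnot x2)))   — eliminate \leftrightarrow
≡ \lnot (\lnot (x2 \land (\lnot x1 \lor x2) \land (\lnot x2 \lor x1)) \lor \lnot ((\lnot \lnot x2 \lor x4) \land (x4 \to \lnot x2)))   — eliminate \to
≡ \lnot (\lnot (x2 \land (\lnot x1 \lor x2) \land (\lnot x2 \lor x1)) \lor \lnot ((\lnot \lnot x2 \lor x4) \land (\lnot x4 \lor \lnot x2)))   — eliminate \to
≡ \lnot \lnot (x2 \land (\lnot x1 \lor x2) \land (\lnot x2 \lor x1)) \land \lnot \lnot ((\lnot \lnot x2 \lor x4) \land (\lnot x4 \lor \lnot x2))   — De Morgan
≡ x2 \land (\lnot x1 \lor x2) \land (\lnot x2 \lor x1) \land \lnot \lnot ((\lnot \lnot x2 \lor x4) \land (\lnot x4 \lor \lnot x2))   — double negation
≡ x2 \land (\lnot x1 \lor x2) \land (\lnot x2 \lor x1) \land (\lnot \lnot x2 \lor x4) \land (\lnot x4 \lor \lnot x2)   — double negation
≡ x2 \land (\lnot x1 \lor x2) \land (\lnot x2 \lor x1) \land (x2 \lor x4) \land (\lnot x4 \lor \lnot x2)   — double negation
≡ x2 \land (\lnot x2 \lor x1) \land (\lnot x4 \lor \lnot x2)   — simplify

x2 \land (\lnot x2 \lor x1) \land (\lnot x4 \lor \lnot x2)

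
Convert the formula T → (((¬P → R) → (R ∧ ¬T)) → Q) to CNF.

¬T ∨ P ∨ R ∨ Q

T → (((¬P → R) → (R ∧ ¬T)) → Q)
⇔ ¬T ∨ (((¬P → R) → (R ∧ ¬T)) → Q)   — eliminate →
⇔ ¬T ∨ ¬((¬P → R) → (R ∧ ¬T)) ∨ Q   — eliminate →
⇔ ¬T ∨ ¬(¬(¬P → R) ∨ (R ∧ ¬T)) ∨ Q   — eliminate →
⇔ ¬T ∨ ¬(¬(¬¬P ∨ R) ∨ (R ∧ ¬T)) ∨ Q   — eliminate →
⇔ ¬T ∨ (¬¬(¬¬P ∨ R) ∧ ¬(R ∧ ¬T)) ∨ Q   — De Morgan
⇔ ¬T ∨ ((¬¬P ∨ R) ∧ ¬(R ∧ ¬T)) ∨ Q   — double negation
⇔ ¬T ∨ ((P ∨ R) ∧ ¬(R ∧ ¬T)) ∨ Q   — double negation
⇔ ¬T ∨ ((P ∨ R) ∧ (¬R ∨ ¬¬T)) ∨ Q   — De Morgan
⇔ ¬T ∨ ((P ∨ R) ∧ (¬R ∨ T)) ∨ Q   — double negation
⇔ (¬T ∨ P ∨ R ∨ Q) ∧ (¬T ∨ ¬R ∨ T ∨ Q)   — distribute ∨ over ∧
⇔ ¬T ∨ P ∨ R ∨ Q   — simplify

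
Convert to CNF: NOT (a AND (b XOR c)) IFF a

NOT (a AND (b XOR c)) IFF a
≡ (NOT (a AND (b XOR c)) IMPLIES a) AND (a IMPLIES NOT (a AND (b XOR c)))   (eliminate IFF)
≡ (NOT NOT (a AND (b XOR c)) OR a) AND (a IMPLIES NOT (a AND (b XOR c)))   (eliminate IMPLIES)
≡ (NOT NOT (a AND (b OR c) AND NOT (b AND c)) OR a) AND (a IMPLIES NOT (a AND (b XOR c)))   (expand XOR)
≡ (NOT NOT (a AND (b OR c) AND NOT (b AND c)) OR a) AND (NOT a OR NOT (a AND (b XOR c)))   (eliminate IMPLIES)
≡ (NOT NOT (a AND (b OR c) AND NOT (b AND c)) OR a) AND (NOT a OR NOT (a AND (b OR c) AND NOT (b AND c)))   (expand XOR)
≡ ((a AND (b OR c) AND NOT (b AND c)) OR a) AND (NOT a OR NOT (a AND (b OR c) AND NOT (b AND c)))   (double negation)
≡ ((a AND (b OR c) AND (NOT b OR NOT c)) OR a) AND (NOT a OR NOT (a AND (b OR c) AND NOT (b AND c)))   (De Morgan)
≡ ((a AND (b OR c) AND (NOT b OR NOT c)) OR a) AND (NOT a OR NOT a OR NOT (b OR c) OR NOT NOT (b AND c))   (De Morgan)
≡ ((a AND (b OR c) AND (NOT b OR NOT c)) OR a) AND (NOT a OR NOT a OR (NOT b AND NOT c) OR NOT NOT (b AND c))   (De Morgan)
≡ ((a AND (b OR c) AND (NOT b OR NOT c)) OR a) AND (NOT a OR NOT a OR (NOT b AND NOT c) OR (b AND c))   (double negation)
≡ (a OR a) AND (b OR c OR a) AND (NOT b OR NOT c OR a) AND (NOT a OR NOT a OR NOT b OR b) AND (NOT a OR NOT a OR NOT b OR c) AND (NOT a OR NOT a OR NOT c OR b) AND (NOT a OR NOT a OR NOT c OR c)   (distribute OR over AND)
≡ a AND (NOT a OR NOT b OR c) AND (NOT a OR NOT c OR b)   (simplify)

a AND (NOT a OR NOT b OR c) AND (NOT a OR NOT c OR b)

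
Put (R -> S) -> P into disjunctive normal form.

(R & ~S) | P

(R -> S) -> P
≡ ~(R -> S) | P   [eliminate ->]
≡ ~(~R | S) | P   [eliminate ->]
≡ (~~R & ~S) | P   [De Morgan]
≡ (R & ~S) | P   [double negation]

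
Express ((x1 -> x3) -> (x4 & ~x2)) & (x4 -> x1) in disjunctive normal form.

((x1 -> x3) -> (x4 & ~x2)) & (x4 -> x1)
≡ (~(x1 -> x3) | (x4 & ~x2)) & (x4 -> x1)   [eliminate ->]
≡ (~(~x1 | x3) | (x4 & ~x2)) & (x4 -> x1)   [eliminate ->]
≡ (~(~x1 | x3) | (x4 & ~x2)) & (~x4 | x1)   [eliminate ->]
≡ ((~~x1 & ~x3) | (x4 & ~x2)) & (~x4 | x1)   [De Morgan]
≡ ((x1 & ~x3) | (x4 & ~x2)) & (~x4 | x1)   [double negation]
≡ (x1 & ~x3 & ~x4) | (x1 & ~x3 & x1) | (x4 & ~x2 & ~x4) | (x4 & ~x2 & x1)   [distribute & over |]
≡ (x1 & ~x3) | (x4 & ~x2 & x1)   [simplify]

(x1 & ~x3) | (x4 & ~x2 & x1)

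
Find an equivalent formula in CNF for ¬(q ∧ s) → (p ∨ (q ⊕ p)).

q ∨ p

¬(q ∧ s) → (p ∨ (q ⊕ p))
≡ ¬¬(q ∧ s) ∨ p ∨ (q ⊕ p)   [eliminate →]
≡ ¬¬(q ∧ s) ∨ p ∨ ((q ∨ p) ∧ ¬(q ∧ p))   [expand ⊕]
≡ (q ∧ s) ∨ p ∨ ((q ∨ p) ∧ ¬(q ∧ p))   [double negation]
≡ (q ∧ s) ∨ p ∨ ((q ∨ p) ∧ (¬q ∨ ¬p))   [De Morgan]
≡ (q ∨ p ∨ q ∨ p) ∧ (q ∨ p ∨ ¬q ∨ ¬p) ∧ (s ∨ p ∨ q ∨ p) ∧ (s ∨ p ∨ ¬q ∨ ¬p)   [distribute ∨ over ∧]
≡ q ∨ p   [simplify]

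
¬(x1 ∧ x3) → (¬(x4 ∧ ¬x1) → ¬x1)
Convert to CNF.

x3 ∨ ¬x1

¬(x1 ∧ x3) → (¬(x4 ∧ ¬x1) → ¬x1)
= ¬¬(x1 ∧ x3) ∨ (¬(x4 ∧ ¬x1) → ¬x1)   — eliminate →
= ¬¬(x1 ∧ x3) ∨ ¬¬(x4 ∧ ¬x1) ∨ ¬x1   — eliminate →
= (x1 ∧ x3) ∨ ¬¬(x4 ∧ ¬x1) ∨ ¬x1   — double negation
= (x1 ∧ x3) ∨ (x4 ∧ ¬x1) ∨ ¬x1   — double negation
= (x1 ∨ x4 ∨ ¬x1) ∧ (x1 ∨ ¬x1 ∨ ¬x1) ∧ (x3 ∨ x4 ∨ ¬x1) ∧ (x3 ∨ ¬x1 ∨ ¬x1)   — distribute ∨ over ∧
= x3 ∨ ¬x1   — simplify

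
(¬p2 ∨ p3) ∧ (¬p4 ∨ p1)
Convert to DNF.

(¬p2 ∨ p3) ∧ (¬p4 ∨ p1)
≡ (¬p2 ∧ ¬p4) ∨ (¬p2 ∧ p1) ∨ (p3 ∧ ¬p4) ∨ (p3 ∧ p1)   [distribute ∧ over ∨]

(¬p2 ∧ ¬p4) ∨ (¬p2 ∧ p1) ∨ (p3 ∧ ¬p4) ∨ (p3 ∧ p1)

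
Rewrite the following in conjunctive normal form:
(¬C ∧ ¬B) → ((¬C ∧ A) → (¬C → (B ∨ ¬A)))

(¬C ∧ ¬B) → ((¬C ∧ A) → (¬C → (B ∨ ¬A)))
= ¬(¬C ∧ ¬B) ∨ ((¬C ∧ A) → (¬C → (B ∨ ¬A)))   — eliminate →
= ¬(¬C ∧ ¬B) ∨ ¬(¬C ∧ A) ∨ (¬C → (B ∨ ¬A))   — eliminate →
= ¬(¬C ∧ ¬B) ∨ ¬(¬C ∧ A) ∨ ¬¬C ∨ B ∨ ¬A   — eliminate →
= ¬¬C ∨ ¬¬B ∨ ¬(¬C ∧ A) ∨ ¬¬C ∨ B ∨ ¬A   — De Morgan
= C ∨ ¬¬B ∨ ¬(¬C ∧ A) ∨ ¬¬C ∨ B ∨ ¬A   — double negation
= C ∨ B ∨ ¬(¬C ∧ A) ∨ ¬¬C ∨ B ∨ ¬A   — double negation
= C ∨ B ∨ ¬¬C ∨ ¬A ∨ ¬¬C ∨ B ∨ ¬A   — De Morgan
= C ∨ B ∨ C ∨ ¬A ∨ ¬¬C ∨ B ∨ ¬A   — double negation
= C ∨ B ∨ C ∨ ¬A ∨ C ∨ B ∨ ¬A   — double negation
= C ∨ B ∨ ¬A   — simplify

C ∨ B ∨ ¬A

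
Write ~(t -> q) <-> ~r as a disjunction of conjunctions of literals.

(~t & r) | (q & r) | (~r & t & ~q)

~(t -> q) <-> ~r
≡ (~(t -> q) -> ~r) & (~r -> ~(t -> q))
≡ (~~(t -> q) | ~r) & (~r -> ~(t -> q))
≡ (~~(~t | q) | ~r) & (~r -> ~(t -> q))
≡ (~~(~t | q) | ~r) & (~~r | ~(t -> q))
≡ (~~(~t | q) | ~r) & (~~r | ~(~t | q))
≡ (~t | q | ~r) & (~~r | ~(~t | q))
≡ (~t | q | ~r) & (r | ~(~t | q))
≡ (~t | q | ~r) & (r | (~~t & ~q))
≡ (~t | q | ~r) & (r | (t & ~q))
≡ (~t & r) | (~t & t & ~q) | (q & r) | (q & t & ~q) | (~r & r) | (~r & t & ~q)
≡ (~t & r) | (q & r) | (~r & t & ~q)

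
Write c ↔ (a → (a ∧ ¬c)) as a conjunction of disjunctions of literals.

c ↔ (a → (a ∧ ¬c))
= (c → (a → (a ∧ ¬c))) ∧ ((a → (a ∧ ¬c)) → c)   [eliminate ↔]
= (¬c ∨ (a → (a ∧ ¬c))) ∧ ((a → (a ∧ ¬c)) → c)   [eliminate →]
= (¬c ∨ ¬a ∨ (a ∧ ¬c)) ∧ ((a → (a ∧ ¬c)) → c)   [eliminate →]
= (¬c ∨ ¬a ∨ (a ∧ ¬c)) ∧ (¬(a → (a ∧ ¬c)) ∨ c)   [eliminate →]
= (¬c ∨ ¬a ∨ (a ∧ ¬c)) ∧ (¬(¬a ∨ (a ∧ ¬c)) ∨ c)   [eliminate →]
= (¬c ∨ ¬a ∨ (a ∧ ¬c)) ∧ ((¬¬a ∧ ¬(a ∧ ¬c)) ∨ c)   [De Morgan]
= (¬c ∨ ¬a ∨ (a ∧ ¬c)) ∧ ((a ∧ ¬(a ∧ ¬c)) ∨ c)   [double negation]
= (¬c ∨ ¬a ∨ (a ∧ ¬c)) ∧ ((a ∧ (¬a ∨ ¬¬c)) ∨ c)   [De Morgan]
= (¬c ∨ ¬a ∨ (a ∧ ¬c)) ∧ ((a ∧ (¬a ∨ c)) ∨ c)   [double negation]
= (¬c ∨ ¬a ∨ a) ∧ (¬c ∨ ¬a ∨ ¬c) ∧ (a ∨ c) ∧ (¬a ∨ c ∨ c)   [distribute ∨ over ∧]
= (¬c ∨ ¬a) ∧ (a ∨ c) ∧ (¬a ∨ c)   [simplify]

(¬c ∨ ¬a) ∧ (a ∨ c) ∧ (¬a ∨ c)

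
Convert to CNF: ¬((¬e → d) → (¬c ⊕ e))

(e ∨ d) ∧ (c ∨ e) ∧ (¬e ∨ ¬c)

¬((¬e → d) → (¬c ⊕ e))
⇔ ¬(¬(¬e → d) ∨ (¬c ⊕ e))   [eliminate →]
⇔ ¬(¬(¬¬e ∨ d) ∨ (¬c ⊕ e))   [eliminate →]
⇔ ¬(¬(¬¬e ∨ d) ∨ ((¬c ∨ e) ∧ ¬(¬c ∧ e)))   [expand ⊕]
⇔ ¬¬(¬¬e ∨ d) ∧ ¬((¬c ∨ e) ∧ ¬(¬c ∧ e))   [De Morgan]
⇔ (¬¬e ∨ d) ∧ ¬((¬c ∨ e) ∧ ¬(¬c ∧ e))   [double negation]
⇔ (e ∨ d) ∧ ¬((¬c ∨ e) ∧ ¬(¬c ∧ e))   [double negation]
⇔ (e ∨ d) ∧ (¬(¬c ∨ e) ∨ ¬¬(¬c ∧ e))   [De Morgan]
⇔ (e ∨ d) ∧ ((¬¬c ∧ ¬e) ∨ ¬¬(¬c ∧ e))   [De Morgan]
⇔ (e ∨ d) ∧ ((c ∧ ¬e) ∨ ¬¬(¬c ∧ e))   [double negation]
⇔ (e ∨ d) ∧ ((c ∧ ¬e) ∨ (¬c ∧ e))   [double negation]
⇔ (e ∨ d) ∧ (c ∨ ¬c) ∧ (c ∨ e) ∧ (¬e ∨ ¬c) ∧ (¬e ∨ e)   [distribute ∨ over ∧]
⇔ (e ∨ d) ∧ (c ∨ e) ∧ (¬e ∨ ¬c)   [simplify]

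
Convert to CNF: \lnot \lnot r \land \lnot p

r \land \lnot p

\lnot \lnot r \land \lnot p
⇔ r \land \lnot p   — double negation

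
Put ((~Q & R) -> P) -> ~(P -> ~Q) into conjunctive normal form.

((~Q & R) -> P) -> ~(P -> ~Q)
≡ ~((~Q & R) -> P) | ~(P -> ~Q)   [eliminate ->]
≡ ~(~(~Q & R) | P) | ~(P -> ~Q)   [eliminate ->]
≡ ~(~(~Q & R) | P) | ~(~P | ~Q)   [eliminate ->]
≡ (~~(~Q & R) & ~P) | ~(~P | ~Q)   [De Morgan]
≡ (~Q & R & ~P) | ~(~P | ~Q)   [double negation]
≡ (~Q & R & ~P) | (~~P & ~~Q)   [De Morgan]
≡ (~Q & R & ~P) | (P & ~~Q)   [double negation]
≡ (~Q & R & ~P) | (P & Q)   [double negation]
≡ (~Q | P) & (~Q | Q) & (R | P) & (R | Q) & (~P | P) & (~P | Q)   [distribute | over &]
≡ (~Q | P) & (R | P) & (R | Q) & (~P | Q)   [simplify]

(~Q | P) & (R | P) & (R | Q) & (~P | Q)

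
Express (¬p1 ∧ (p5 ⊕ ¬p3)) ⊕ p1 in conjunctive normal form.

(p5 ∨ ¬p3 ∨ p1) ∧ (¬p5 ∨ p3 ∨ p1)

(¬p1 ∧ (p5 ⊕ ¬p3)) ⊕ p1
= ((¬p1 ∧ (p5 ⊕ ¬p3)) ∨ p1) ∧ ¬(¬p1 ∧ (p5 ⊕ ¬p3) ∧ p1)   [expand ⊕]
= ((¬p1 ∧ (p5 ∨ ¬p3) ∧ ¬(p5 ∧ ¬p3)) ∨ p1) ∧ ¬(¬p1 ∧ (p5 ⊕ ¬p3) ∧ p1)   [expand ⊕]
= ((¬p1 ∧ (p5 ∨ ¬p3) ∧ ¬(p5 ∧ ¬p3)) ∨ p1) ∧ ¬(¬p1 ∧ (p5 ∨ ¬p3) ∧ ¬(p5 ∧ ¬p3) ∧ p1)   [expand ⊕]
= ((¬p1 ∧ (p5 ∨ ¬p3) ∧ (¬p5 ∨ ¬¬p3)) ∨ p1) ∧ ¬(¬p1 ∧ (p5 ∨ ¬p3) ∧ ¬(p5 ∧ ¬p3) ∧ p1)   [De Morgan]
= ((¬p1 ∧ (p5 ∨ ¬p3) ∧ (¬p5 ∨ p3)) ∨ p1) ∧ ¬(¬p1 ∧ (p5 ∨ ¬p3) ∧ ¬(p5 ∧ ¬p3) ∧ p1)   [double negation]
= ((¬p1 ∧ (p5 ∨ ¬p3) ∧ (¬p5 ∨ p3)) ∨ p1) ∧ (¬¬p1 ∨ ¬(p5 ∨ ¬p3) ∨ ¬¬(p5 ∧ ¬p3) ∨ ¬p1)   [De Morgan]
= ((¬p1 ∧ (p5 ∨ ¬p3) ∧ (¬p5 ∨ p3)) ∨ p1) ∧ (p1 ∨ ¬(p5 ∨ ¬p3) ∨ ¬¬(p5 ∧ ¬p3) ∨ ¬p1)   [double negation]
= ((¬p1 ∧ (p5 ∨ ¬p3) ∧ (¬p5 ∨ p3)) ∨ p1) ∧ (p1 ∨ (¬p5 ∧ ¬¬p3) ∨ ¬¬(p5 ∧ ¬p3) ∨ ¬p1)   [De Morgan]
= ((¬p1 ∧ (p5 ∨ ¬p3) ∧ (¬p5 ∨ p3)) ∨ p1) ∧ (p1 ∨ (¬p5 ∧ p3) ∨ ¬¬(p5 ∧ ¬p3) ∨ ¬p1)   [double negation]
= ((¬p1 ∧ (p5 ∨ ¬p3) ∧ (¬p5 ∨ p3)) ∨ p1) ∧ (p1 ∨ (¬p5 ∧ p3) ∨ (p5 ∧ ¬p3) ∨ ¬p1)   [double negation]
= (¬p1 ∨ p1) ∧ (p5 ∨ ¬p3 ∨ p1) ∧ (¬p5 ∨ p3 ∨ p1) ∧ (p1 ∨ ¬p5 ∨ p5 ∨ ¬p1) ∧ (p1 ∨ ¬p5 ∨ ¬p3 ∨ ¬p1) ∧ (p1 ∨ p3 ∨ p5 ∨ ¬p1) ∧ (p1 ∨ p3 ∨ ¬p3 ∨ ¬p1)   [distribute ∨ over ∧]
= (p5 ∨ ¬p3 ∨ p1) ∧ (¬p5 ∨ p3 ∨ p1)   [simplify]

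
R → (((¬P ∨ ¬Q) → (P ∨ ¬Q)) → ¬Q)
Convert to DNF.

¬R ∨ (¬P ∧ Q) ∨ ¬Q

R → (((¬P ∨ ¬Q) → (P ∨ ¬Q)) → ¬Q)
≡ ¬R ∨ (((¬P ∨ ¬Q) → (P ∨ ¬Q)) → ¬Q)   [eliminate →]
≡ ¬R ∨ ¬((¬P ∨ ¬Q) → (P ∨ ¬Q)) ∨ ¬Q   [eliminate →]
≡ ¬R ∨ ¬(¬(¬P ∨ ¬Q) ∨ P ∨ ¬Q) ∨ ¬Q   [eliminate →]
≡ ¬R ∨ (¬¬(¬P ∨ ¬Q) ∧ ¬P ∧ ¬¬Q) ∨ ¬Q   [De Morgan]
≡ ¬R ∨ ((¬P ∨ ¬Q) ∧ ¬P ∧ ¬¬Q) ∨ ¬Q   [double negation]
≡ ¬R ∨ ((¬P ∨ ¬Q) ∧ ¬P ∧ Q) ∨ ¬Q   [double negation]
≡ ¬R ∨ (¬P ∧ ¬P ∧ Q) ∨ (¬Q ∧ ¬P ∧ Q) ∨ ¬Q   [distribute ∧ over ∨]
≡ ¬R ∨ (¬P ∧ Q) ∨ ¬Q   [simplify]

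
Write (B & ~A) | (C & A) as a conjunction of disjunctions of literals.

(B | C) & (B | A) & (~A | C)

(B & ~A) | (C & A)
≡ (B | C) & (B | A) & (~A | C) & (~A | A)   [distribute | over &]
≡ (B | C) & (B | A) & (~A | C)   [simplify]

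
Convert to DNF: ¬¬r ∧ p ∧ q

¬¬r ∧ p ∧ q
= r ∧ p ∧ q   [double negation]

r ∧ p ∧ q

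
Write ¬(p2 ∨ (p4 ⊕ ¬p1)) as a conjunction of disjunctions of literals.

¬(p2 ∨ (p4 ⊕ ¬p1))
⇔ ¬(p2 ∨ ((p4 ∨ ¬p1) ∧ ¬(p4 ∧ ¬p1)))   [expand ⊕]
⇔ ¬p2 ∧ ¬((p4 ∨ ¬p1) ∧ ¬(p4 ∧ ¬p1))   [De Morgan]
⇔ ¬p2 ∧ (¬(p4 ∨ ¬p1) ∨ ¬¬(p4 ∧ ¬p1))   [De Morgan]
⇔ ¬p2 ∧ ((¬p4 ∧ ¬¬p1) ∨ ¬¬(p4 ∧ ¬p1))   [De Morgan]
⇔ ¬p2 ∧ ((¬p4 ∧ p1) ∨ ¬¬(p4 ∧ ¬p1))   [double negation]
⇔ ¬p2 ∧ ((¬p4 ∧ p1) ∨ (p4 ∧ ¬p1))   [double negation]
⇔ ¬p2 ∧ (¬p4 ∨ p4) ∧ (¬p4 ∨ ¬p1) ∧ (p1 ∨ p4) ∧ (p1 ∨ ¬p1)   [distribute ∨ over ∧]
⇔ ¬p2 ∧ (¬p4 ∨ ¬p1) ∧ (p1 ∨ p4)   [simplify]

¬p2 ∧ (¬p4 ∨ ¬p1) ∧ (p1 ∨ p4)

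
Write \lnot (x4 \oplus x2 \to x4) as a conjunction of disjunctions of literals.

\lnot (x4 \oplus x2 \to x4)
≡ \lnot (\lnot (x4 \oplus x2) \lor x4)   [eliminate \to]
≡ \lnot (\lnot ((x4 \lor x2) \land \lnot (x4 \land x2)) \lor x4)   [expand \oplus]
≡ \lnot \lnot ((x4 \lor x2) \land \lnot (x4 \land x2)) \land \lnot x4   [De Morgan]
≡ (x4 \lor x2) \land \lnot (x4 \land x2) \land \lnot x4   [double negation]
≡ (x4 \lor x2) \land (\lnot x4 \lor \lnot x2) \land \lnot x4   [De Morgan]
≡ (x4 \lor x2) \land \lnot x4   [simplify]

(x4 \lor x2) \land \lnot x4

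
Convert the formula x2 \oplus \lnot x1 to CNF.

x2 \oplus \lnot x1
≡ (x2 \lor \lnot x1) \land \lnot (x2 \land \lnot x1)   [expand \oplus]
≡ (x2 \lor \lnot x1) \land (\lnot x2 \lor \lnot \lnot x1)   [De Morgan]
≡ (x2 \lor \lnot x1) \land (\lnot x2 \lor x1)   [double negation]

(x2 \lor \lnot x1) \land (\lnot x2 \lor x1)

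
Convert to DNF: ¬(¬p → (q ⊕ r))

(¬p ∧ ¬q ∧ ¬r) ∨ (¬p ∧ r ∧ q)

¬(¬p → (q ⊕ r))
⇔ ¬(¬¬p ∨ (q ⊕ r))   (eliminate →)
⇔ ¬(¬¬p ∨ (q ∧ ¬r) ∨ (¬q ∧ r))   (expand ⊕)
⇔ ¬¬¬p ∧ ¬(q ∧ ¬r) ∧ ¬(¬q ∧ r)   (De Morgan)
⇔ ¬p ∧ ¬(q ∧ ¬r) ∧ ¬(¬q ∧ r)   (double negation)
⇔ ¬p ∧ (¬q ∨ ¬¬r) ∧ ¬(¬q ∧ r)   (De Morgan)
⇔ ¬p ∧ (¬q ∨ r) ∧ ¬(¬q ∧ r)   (double negation)
⇔ ¬p ∧ (¬q ∨ r) ∧ (¬¬q ∨ ¬r)   (De Morgan)
⇔ ¬p ∧ (¬q ∨ r) ∧ (q ∨ ¬r)   (double negation)
⇔ (¬p ∧ ¬q ∧ q) ∨ (¬p ∧ ¬q ∧ ¬r) ∨ (¬p ∧ r ∧ q) ∨ (¬p ∧ r ∧ ¬r)   (distribute ∧ over ∨)
⇔ (¬p ∧ ¬q ∧ ¬r) ∨ (¬p ∧ r ∧ q)   (simplify)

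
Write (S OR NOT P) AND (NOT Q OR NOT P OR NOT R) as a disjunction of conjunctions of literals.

(S OR NOT P) AND (NOT Q OR NOT P OR NOT R)
⇔ (S AND NOT Q) OR (S AND NOT P) OR (S AND NOT R) OR (NOT P AND NOT Q) OR (NOT P AND NOT P) OR (NOT P AND NOT R)   — distribute AND over OR
⇔ (S AND NOT Q) OR (S AND NOT R) OR NOT P   — simplify

(S AND NOT Q) OR (S AND NOT R) OR NOT P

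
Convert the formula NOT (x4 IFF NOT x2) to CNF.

NOT (x4 IFF NOT x2)
≡ NOT ((x4 IMPLIES NOT x2) AND (NOT x2 IMPLIES x4))   [eliminate IFF]
≡ NOT ((NOT x4 OR NOT x2) AND (NOT x2 IMPLIES x4))   [eliminate IMPLIES]
≡ NOT ((NOT x4 OR NOT x2) AND (NOT NOT x2 OR x4))   [eliminate IMPLIES]
≡ NOT (NOT x4 OR NOT x2) OR NOT (NOT NOT x2 OR x4)   [De Morgan]
≡ (NOT NOT x4 AND NOT NOT x2) OR NOT (NOT NOT x2 OR x4)   [De Morgan]
≡ (x4 AND NOT NOT x2) OR NOT (NOT NOT x2 OR x4)   [double negation]
≡ (x4 AND x2) OR NOT (NOT NOT x2 OR x4)   [double negation]
≡ (x4 AND x2) OR (NOT NOT NOT x2 AND NOT x4)   [De Morgan]
≡ (x4 AND x2) OR (NOT x2 AND NOT x4)   [double negation]
≡ (x4 OR NOT x2) AND (x4 OR NOT x4) AND (x2 OR NOT x2) AND (x2 OR NOT x4)   [distribute OR over AND]
≡ (x4 OR NOT x2) AND (x2 OR NOT x4)   [simplify]

(x4 OR NOT x2) AND (x2 OR NOT x4)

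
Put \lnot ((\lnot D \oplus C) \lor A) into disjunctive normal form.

(D \land \lnot C \land \lnot A) \lor (C \land \lnot D \land \lnot A)

\lnot ((\lnot D \oplus C) \lor A)
≡ \lnot ((\lnot D \land \lnot C) \lor (\lnot \lnot D \land C) \lor A)   [expand \oplus]
≡ \lnot (\lnot D \land \lnot C) \land \lnot (\lnot \lnot D \land C) \land \lnot A   [De Morgan]
≡ (\lnot \lnot D \lor \lnot \lnot C) \land \lnot (\lnot \lnot D \land C) \land \lnot A   [De Morgan]
≡ (D \lor \lnot \lnot C) \land \lnot (\lnot \lnot D \land C) \land \lnot A   [double negation]
≡ (D \lor C) \land \lnot (\lnot \lnot D \land C) \land \lnot A   [double negation]
≡ (D \lor C) \land (\lnot \lnot \lnot D \lor \lnot C) \land \lnot A   [De Morgan]
≡ (D \lor C) \land (\lnot D \lor \lnot C) \land \lnot A   [double negation]
≡ (D \land \lnot D \land \lnot A) \lor (D \land \lnot C \land \lnot A) \lor (C \land \lnot D \land \lnot A) \lor (C \land \lnot C \land \lnot A)   [distribute \land over \lor]
≡ (D \land \lnot C \land \lnot A) \lor (C \land \lnot D \land \lnot A)   [simplify]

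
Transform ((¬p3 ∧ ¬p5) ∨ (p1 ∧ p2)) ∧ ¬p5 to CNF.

(¬p3 ∨ p1) ∧ (¬p3 ∨ p2) ∧ ¬p5

((¬p3 ∧ ¬p5) ∨ (p1 ∧ p2)) ∧ ¬p5
= (¬p3 ∨ p1) ∧ (¬p3 ∨ p2) ∧ (¬p5 ∨ p1) ∧ (¬p5 ∨ p2) ∧ ¬p5
= (¬p3 ∨ p1) ∧ (¬p3 ∨ p2) ∧ ¬p5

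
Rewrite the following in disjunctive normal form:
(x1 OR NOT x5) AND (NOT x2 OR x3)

(x1 OR NOT x5) AND (NOT x2 OR x3)
⇔ (x1 AND NOT x2) OR (x1 AND x3) OR (NOT x5 AND NOT x2) OR (NOT x5 AND x3)   [distribute AND over OR]

(x1 AND NOT x2) OR (x1 AND x3) OR (NOT x5 AND NOT x2) OR (NOT x5 AND x3)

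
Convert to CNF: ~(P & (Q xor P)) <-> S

~(P & (Q xor P)) <-> S
≡ (~(P & (Q xor P)) -> S) & (S -> ~(P & (Q xor P)))   [eliminate <->]
≡ (~~(P & (Q xor P)) | S) & (S -> ~(P & (Q xor P)))   [eliminate ->]
≡ (~~(P & (Q | P) & ~(Q & P)) | S) & (S -> ~(P & (Q xor P)))   [expand xor]
≡ (~~(P & (Q | P) & ~(Q & P)) | S) & (~S | ~(P & (Q xor P)))   [eliminate ->]
≡ (~~(P & (Q | P) & ~(Q & P)) | S) & (~S | ~(P & (Q | P) & ~(Q & P)))   [expand xor]
≡ ((P & (Q | P) & ~(Q & P)) | S) & (~S | ~(P & (Q | P) & ~(Q & P)))   [double negation]
≡ ((P & (Q | P) & (~Q | ~P)) | S) & (~S | ~(P & (Q | P) & ~(Q & P)))   [De Morgan]
≡ ((P & (Q | P) & (~Q | ~P)) | S) & (~S | ~P | ~(Q | P) | ~~(Q & P))   [De Morgan]
≡ ((P & (Q | P) & (~Q | ~P)) | S) & (~S | ~P | (~Q & ~P) | ~~(Q & P))   [De Morgan]
≡ ((P & (Q | P) & (~Q | ~P)) | S) & (~S | ~P | (~Q & ~P) | (Q & P))   [double negation]
≡ (P | S) & (Q | P | S) & (~Q | ~P | S) & (~S | ~P | ~Q | Q) & (~S | ~P | ~Q | P) & (~S | ~P | ~P | Q) & (~S | ~P | ~P | P)   [distribute | over &]
≡ (P | S) & (~Q | ~P | S) & (~S | ~P | Q)   [simplify]

(P | S) & (~Q | ~P | S) & (~S | ~P | Q)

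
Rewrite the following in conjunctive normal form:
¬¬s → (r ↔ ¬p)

(¬s ∨ ¬r ∨ ¬p) ∧ (¬s ∨ p ∨ r)

¬¬s → (r ↔ ¬p)
= ¬¬¬s ∨ (r ↔ ¬p)   [eliminate →]
= ¬¬¬s ∨ ((r → ¬p) ∧ (¬p → r))   [eliminate ↔]
= ¬¬¬s ∨ ((¬r ∨ ¬p) ∧ (¬p → r))   [eliminate →]
= ¬¬¬s ∨ ((¬r ∨ ¬p) ∧ (¬¬p ∨ r))   [eliminate →]
= ¬s ∨ ((¬r ∨ ¬p) ∧ (¬¬p ∨ r))   [double negation]
= ¬s ∨ ((¬r ∨ ¬p) ∧ (p ∨ r))   [double negation]
= (¬s ∨ ¬r ∨ ¬p) ∧ (¬s ∨ p ∨ r)   [distribute ∨ over ∧]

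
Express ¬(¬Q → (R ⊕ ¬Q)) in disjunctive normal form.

¬Q ∧ R

¬(¬Q → (R ⊕ ¬Q))
⇔ ¬(¬¬Q ∨ (R ⊕ ¬Q))   [eliminate →]
⇔ ¬(¬¬Q ∨ (R ∧ ¬¬Q) ∨ (¬R ∧ ¬Q))   [expand ⊕]
⇔ ¬¬¬Q ∧ ¬(R ∧ ¬¬Q) ∧ ¬(¬R ∧ ¬Q)   [De Morgan]
⇔ ¬Q ∧ ¬(R ∧ ¬¬Q) ∧ ¬(¬R ∧ ¬Q)   [double negation]
⇔ ¬Q ∧ (¬R ∨ ¬¬¬Q) ∧ ¬(¬R ∧ ¬Q)   [De Morgan]
⇔ ¬Q ∧ (¬R ∨ ¬Q) ∧ ¬(¬R ∧ ¬Q)   [double negation]
⇔ ¬Q ∧ (¬R ∨ ¬Q) ∧ (¬¬R ∨ ¬¬Q)   [De Morgan]
⇔ ¬Q ∧ (¬R ∨ ¬Q) ∧ (R ∨ ¬¬Q)   [double negation]
⇔ ¬Q ∧ (¬R ∨ ¬Q) ∧ (R ∨ Q)   [double negation]
⇔ (¬Q ∧ ¬R ∧ R) ∨ (¬Q ∧ ¬R ∧ Q) ∨ (¬Q ∧ ¬Q ∧ R) ∨ (¬Q ∧ ¬Q ∧ Q)   [distribute ∧ over ∨]
⇔ ¬Q ∧ R   [simplify]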